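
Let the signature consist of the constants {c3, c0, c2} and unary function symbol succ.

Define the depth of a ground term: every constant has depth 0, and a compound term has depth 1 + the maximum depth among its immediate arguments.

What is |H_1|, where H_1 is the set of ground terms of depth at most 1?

6

Let N_k = |{terms of depth ≤ k}|. Then N_0 = 3 and N_k = 3 + N_{k-1} for k ≥ 1 (one summand per function symbol, arity giving the exponent).
N_0 = 3
N_1 = 3 + 3 = 6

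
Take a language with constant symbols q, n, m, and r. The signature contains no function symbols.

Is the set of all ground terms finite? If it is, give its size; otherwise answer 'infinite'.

There are no function symbols, so every ground term is one of the 4 constants.
The Herbrand universe is {q, n, m, r}, which is finite with 4 elements.

4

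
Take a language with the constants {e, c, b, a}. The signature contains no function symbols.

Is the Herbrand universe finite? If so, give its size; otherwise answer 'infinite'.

There are no function symbols, so every ground term is one of the 4 constants.
The Herbrand universe is {e, c, b, a}, which is finite with 4 elements.

4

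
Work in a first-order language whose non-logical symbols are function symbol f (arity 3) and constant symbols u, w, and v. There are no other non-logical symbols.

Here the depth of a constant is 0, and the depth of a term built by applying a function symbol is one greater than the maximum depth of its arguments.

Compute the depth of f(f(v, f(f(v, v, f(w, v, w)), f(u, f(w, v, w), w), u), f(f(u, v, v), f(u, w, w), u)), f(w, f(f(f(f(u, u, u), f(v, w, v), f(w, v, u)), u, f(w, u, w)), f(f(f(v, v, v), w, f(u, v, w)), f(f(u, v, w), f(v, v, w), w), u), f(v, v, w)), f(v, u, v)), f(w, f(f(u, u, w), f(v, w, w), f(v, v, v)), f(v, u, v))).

depth(f(w, v, w)) = 1 + max(0, 0, 0) = 1
depth(f(v, v, f(w, v, w))) = 1 + max(0, 0, 1) = 2
depth(f(u, f(w, v, w), w)) = 1 + max(0, 1, 0) = 2
depth(f(f(v, v, f(w, v, w)), f(u, f(w, v, w), w), u)) = 1 + max(2, 2, 0) = 3
depth(f(u, v, v)) = 1 + max(0, 0, 0) = 1
depth(f(u, w, w)) = 1 + max(0, 0, 0) = 1
depth(f(f(u, v, v), f(u, w, w), u)) = 1 + max(1, 1, 0) = 2
depth(f(v, f(f(v, v, f(w, v, w)), f(u, f(w, v, w), w), u), f(f(u, v, v), f(u, w, w), u))) = 1 + max(0, 3, 2) = 4
depth(f(u, u, u)) = 1 + max(0, 0, 0) = 1
depth(f(v, w, v)) = 1 + max(0, 0, 0) = 1
depth(f(w, v, u)) = 1 + max(0, 0, 0) = 1
depth(f(f(u, u, u), f(v, w, v), f(w, v, u))) = 1 + max(1, 1, 1) = 2
depth(f(w, u, w)) = 1 + max(0, 0, 0) = 1
depth(f(f(f(u, u, u), f(v, w, v), f(w, v, u)), u, f(w, u, w))) = 1 + max(2, 0, 1) = 3
depth(f(v, v, v)) = 1 + max(0, 0, 0) = 1
depth(f(u, v, w)) = 1 + max(0, 0, 0) = 1
depth(f(f(v, v, v), w, f(u, v, w))) = 1 + max(1, 0, 1) = 2
depth(f(v, v, w)) = 1 + max(0, 0, 0) = 1
depth(f(f(u, v, w), f(v, v, w), w)) = 1 + max(1, 1, 0) = 2
depth(f(f(f(v, v, v), w, f(u, v, w)), f(f(u, v, w), f(v, v, w), w), u)) = 1 + max(2, 2, 0) = 3
depth(f(f(f(f(u, u, u), f(v, w, v), f(w, v, u)), u, f(w, u, w)), f(f(f(v, v, v), w, f(u, v, w)), f(f(u, v, w), f(v, v, w), w), u), f(v, v, w))) = 1 + max(3, 3, 1) = 4
depth(f(v, u, v)) = 1 + max(0, 0, 0) = 1
depth(f(w, f(f(f(f(u, u, u), f(v, w, v), f(w, v, u)), u, f(w, u, w)), f(f(f(v, v, v), w, f(u, v, w)), f(f(u, v, w), f(v, v, w), w), u), f(v, v, w)), f(v, u, v))) = 1 + max(0, 4, 1) = 5
depth(f(u, u, w)) = 1 + max(0, 0, 0) = 1
depth(f(v, w, w)) = 1 + max(0, 0, 0) = 1
depth(f(f(u, u, w), f(v, w, w), f(v, v, v))) = 1 + max(1, 1, 1) = 2
depth(f(w, f(f(u, u, w), f(v, w, w), f(v, v, v)), f(v, u, v))) = 1 + max(0, 2, 1) = 3
depth(f(f(v, f(f(v, v, f(w, v, w)), f(u, f(w, v, w), w), u), f(f(u, v, v), f(u, w, w), u)), f(w, f(f(f(f(u, u, u), f(v, w, v), f(w, v, u)), u, f(w, u, w)), f(f(f(v, v, v), w, f(u, v, w)), f(f(u, v, w), f(v, v, w), w), u), f(v, v, w)), f(v, u, v)), f(w, f(f(u, u, w), f(v, w, w), f(v, v, v)), f(v, u, v)))) = 1 + max(4, 5, 3) = 6

6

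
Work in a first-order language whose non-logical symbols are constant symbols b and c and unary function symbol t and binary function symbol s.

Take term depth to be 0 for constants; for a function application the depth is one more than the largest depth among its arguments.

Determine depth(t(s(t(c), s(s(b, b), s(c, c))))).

depth(t(c)) = 1 + depth(c) = 1 + 0 = 1
depth(s(b, b)) = 1 + max(0, 0) = 1
depth(s(c, c)) = 1 + max(0, 0) = 1
depth(s(s(b, b), s(c, c))) = 1 + max(1, 1) = 2
depth(s(t(c), s(s(b, b), s(c, c)))) = 1 + max(1, 2) = 3
depth(t(s(t(c), s(s(b, b), s(c, c))))) = 1 + depth(s(t(c), s(s(b, b), s(c, c)))) = 1 + 3 = 4

4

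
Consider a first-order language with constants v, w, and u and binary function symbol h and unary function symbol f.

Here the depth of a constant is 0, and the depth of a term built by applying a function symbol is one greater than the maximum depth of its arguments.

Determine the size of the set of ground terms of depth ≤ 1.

15

Let N_k count ground terms of depth at most k. Each non-constant term of depth ≤ k is some function symbol applied to depth-≤(k−1) arguments, giving N_k = 3 + N_{k-1}^2 + N_{k-1}.
N_0 = 3
N_1 = 3 + 3^2 + 3 = 15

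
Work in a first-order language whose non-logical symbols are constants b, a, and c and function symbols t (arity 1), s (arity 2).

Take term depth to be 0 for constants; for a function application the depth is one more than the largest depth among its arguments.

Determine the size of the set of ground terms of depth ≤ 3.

Write N_k for the number of ground terms of depth ≤ k. A term of depth ≤ k is either a constant or a function symbol applied to arguments of depth ≤ k−1, so N_k = 3 + N_{k-1} + N_{k-1}^2.
N_0 = 3
N_1 = 3 + 3 + 3^2 = 15
N_2 = 3 + 15 + 15^2 = 243
N_3 = 3 + 243 + 243^2 = 59295

59295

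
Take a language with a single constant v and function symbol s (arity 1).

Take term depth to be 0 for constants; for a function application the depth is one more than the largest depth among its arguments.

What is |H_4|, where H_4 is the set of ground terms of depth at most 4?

Write N_k for the number of ground terms of depth ≤ k. A term of depth ≤ k is either a constant or a function symbol applied to arguments of depth ≤ k−1, so N_k = 1 + N_{k-1}.
N_0 = 1
N_1 = 1 + 1 = 2
N_2 = 1 + 2 = 3
N_3 = 1 + 3 = 4
N_4 = 1 + 4 = 5

5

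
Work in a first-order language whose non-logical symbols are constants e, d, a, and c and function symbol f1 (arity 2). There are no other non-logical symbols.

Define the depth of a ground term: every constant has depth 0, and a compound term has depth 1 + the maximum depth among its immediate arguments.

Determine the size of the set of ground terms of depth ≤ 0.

Let N_k count ground terms of depth at most k. Each non-constant term of depth ≤ k is some function symbol applied to depth-≤(k−1) arguments, giving N_k = 4 + N_{k-1}^2.
N_0 = 4
Explicitly: e, d, a, c.

4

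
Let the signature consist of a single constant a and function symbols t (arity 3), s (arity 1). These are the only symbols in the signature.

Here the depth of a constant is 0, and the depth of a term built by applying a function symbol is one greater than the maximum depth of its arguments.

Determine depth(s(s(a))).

depth(s(a)) = 1 + depth(a) = 1 + 0 = 1
depth(s(s(a))) = 1 + depth(s(a)) = 1 + 1 = 2

2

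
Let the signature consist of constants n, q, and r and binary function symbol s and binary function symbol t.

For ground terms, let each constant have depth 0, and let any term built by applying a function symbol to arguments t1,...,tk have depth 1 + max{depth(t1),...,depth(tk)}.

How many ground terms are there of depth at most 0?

If N_k denotes the number of depth-≤k ground terms, the 3 constants give N_0 = 3, and each function symbol of arity r contributes N_{k-1}^r new terms at level k: N_k = 3 + N_{k-1}^2 + N_{k-1}^2.
N_0 = 3
Explicitly: n, q, r.

3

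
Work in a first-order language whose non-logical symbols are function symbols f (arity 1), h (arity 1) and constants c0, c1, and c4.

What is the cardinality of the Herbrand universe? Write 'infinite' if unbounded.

infinite

The signature has at least one function symbol (f, arity 1) and at least one constant (c0).
Iterating f gives infinitely many distinct ground terms: c0, f(c0), f(f(c0)), ...
So the Herbrand universe is infinite.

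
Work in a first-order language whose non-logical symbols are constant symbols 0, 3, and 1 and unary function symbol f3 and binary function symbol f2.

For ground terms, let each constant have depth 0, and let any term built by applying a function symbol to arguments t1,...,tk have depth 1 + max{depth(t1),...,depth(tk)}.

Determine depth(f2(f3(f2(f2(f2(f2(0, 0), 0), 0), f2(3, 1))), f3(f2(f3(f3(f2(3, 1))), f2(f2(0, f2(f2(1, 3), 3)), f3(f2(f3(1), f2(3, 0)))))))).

7

depth(f2(0, 0)) = 1 + max(0, 0) = 1
depth(f2(f2(0, 0), 0)) = 1 + max(1, 0) = 2
depth(f2(f2(f2(0, 0), 0), 0)) = 1 + max(2, 0) = 3
depth(f2(3, 1)) = 1 + max(0, 0) = 1
depth(f2(f2(f2(f2(0, 0), 0), 0), f2(3, 1))) = 1 + max(3, 1) = 4
depth(f3(f2(f2(f2(f2(0, 0), 0), 0), f2(3, 1)))) = 1 + depth(f2(f2(f2(f2(0, 0), 0), 0), f2(3, 1))) = 1 + 4 = 5
depth(f3(f2(3, 1))) = 1 + depth(f2(3, 1)) = 1 + 1 = 2
depth(f3(f3(f2(3, 1)))) = 1 + depth(f3(f2(3, 1))) = 1 + 2 = 3
depth(f2(1, 3)) = 1 + max(0, 0) = 1
depth(f2(f2(1, 3), 3)) = 1 + max(1, 0) = 2
depth(f2(0, f2(f2(1, 3), 3))) = 1 + max(0, 2) = 3
depth(f3(1)) = 1 + depth(1) = 1 + 0 = 1
depth(f2(3, 0)) = 1 + max(0, 0) = 1
depth(f2(f3(1), f2(3, 0))) = 1 + max(1, 1) = 2
depth(f3(f2(f3(1), f2(3, 0)))) = 1 + depth(f2(f3(1), f2(3, 0))) = 1 + 2 = 3
depth(f2(f2(0, f2(f2(1, 3), 3)), f3(f2(f3(1), f2(3, 0))))) = 1 + max(3, 3) = 4
depth(f2(f3(f3(f2(3, 1))), f2(f2(0, f2(f2(1, 3), 3)), f3(f2(f3(1), f2(3, 0)))))) = 1 + max(3, 4) = 5
depth(f3(f2(f3(f3(f2(3, 1))), f2(f2(0, f2(f2(1, 3), 3)), f3(f2(f3(1), f2(3, 0))))))) = 1 + depth(f2(f3(f3(f2(3, 1))), f2(f2(0, f2(f2(1, 3), 3)), f3(f2(f3(1), f2(3, 0)))))) = 1 + 5 = 6
depth(f2(f3(f2(f2(f2(f2(0, 0), 0), 0), f2(3, 1))), f3(f2(f3(f3(f2(3, 1))), f2(f2(0, f2(f2(1, 3), 3)), f3(f2(f3(1), f2(3, 0)))))))) = 1 + max(5, 6) = 7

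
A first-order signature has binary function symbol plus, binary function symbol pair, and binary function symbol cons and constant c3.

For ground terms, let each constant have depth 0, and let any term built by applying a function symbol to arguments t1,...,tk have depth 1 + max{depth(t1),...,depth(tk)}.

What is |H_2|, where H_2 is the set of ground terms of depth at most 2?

Count level by level. With function symbols plus/2, pair/2, cons/2, the terms of depth ≤ k are the 1 constant together with each function applied to depth-≤(k−1) tuples, so N_k = 1 + N_{k-1}^2 + N_{k-1}^2 + N_{k-1}^2.
N_0 = 1
N_1 = 1 + 1^2 + 1^2 + 1^2 = 4
N_2 = 1 + 4^2 + 4^2 + 4^2 = 49

49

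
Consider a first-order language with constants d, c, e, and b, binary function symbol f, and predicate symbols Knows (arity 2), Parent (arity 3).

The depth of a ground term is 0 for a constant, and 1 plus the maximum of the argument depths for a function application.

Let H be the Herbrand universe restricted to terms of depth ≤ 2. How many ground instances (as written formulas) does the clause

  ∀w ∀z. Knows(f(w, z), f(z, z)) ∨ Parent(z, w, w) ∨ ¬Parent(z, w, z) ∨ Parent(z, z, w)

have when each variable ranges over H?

Ground terms of depth ≤ 2:
  If N_k denotes the number of depth-≤k ground terms, the 4 constants give N_0 = 4, and each function symbol of arity r contributes N_{k-1}^r new terms at level k: N_k = 4 + N_{k-1}^2.
  N_0 = 4
  N_1 = 4 + 4^2 = 20
  N_2 = 4 + 20^2 = 404
So there are 404 ground terms available for substitution.
The clause has 2 distinct variables (w, z), each appearing in the body. In the free term algebra distinct substitutions yield syntactically distinct ground instances.
Number of ground instances = 404^2 = 163216.

163216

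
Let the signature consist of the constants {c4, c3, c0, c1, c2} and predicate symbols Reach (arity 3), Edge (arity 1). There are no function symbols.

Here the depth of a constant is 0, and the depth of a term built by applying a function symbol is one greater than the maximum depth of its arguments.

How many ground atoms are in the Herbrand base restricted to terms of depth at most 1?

First count ground terms of depth ≤ 1.
With no function symbols every ground term is a constant, so there are exactly 5 ground terms at every depth bound.
N_0 = 5
N_1 = 5
Explicitly: c4, c3, c0, c1, c2.
So |H| = 5.
A ground atom is a predicate applied to a tuple of terms from H, so the count is the sum over predicates of |H|^arity:
  Reach: 5^3 = 125;  Edge: 5
Total ground atoms: 125 + 5 = 130.

130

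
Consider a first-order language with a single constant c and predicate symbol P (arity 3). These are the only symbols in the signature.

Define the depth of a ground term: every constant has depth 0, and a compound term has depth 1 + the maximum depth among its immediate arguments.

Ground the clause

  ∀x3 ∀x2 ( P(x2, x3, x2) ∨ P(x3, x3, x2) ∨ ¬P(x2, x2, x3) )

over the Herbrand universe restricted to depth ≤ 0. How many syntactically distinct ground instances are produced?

1

Ground terms of depth ≤ 0:
  With no function symbols every ground term is a constant, so there is exactly 1 ground term at every depth bound.
  N_0 = 1
  Explicitly: c.
So there is exactly 1 ground term available for substitution.
The clause has 2 distinct variables (x3, x2), each appearing in the body. In the free term algebra distinct substitutions yield syntactically distinct ground instances.
Number of ground instances = 1^2 = 1.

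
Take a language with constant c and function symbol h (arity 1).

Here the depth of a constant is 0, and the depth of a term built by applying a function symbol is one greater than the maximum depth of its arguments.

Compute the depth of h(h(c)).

depth(h(c)) = 1 + depth(c) = 1 + 0 = 1
depth(h(h(c))) = 1 + depth(h(c)) = 1 + 1 = 2

2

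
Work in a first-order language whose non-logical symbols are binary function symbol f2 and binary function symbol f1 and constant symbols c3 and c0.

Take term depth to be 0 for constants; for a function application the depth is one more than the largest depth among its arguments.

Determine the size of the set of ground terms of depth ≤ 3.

Let N_k count ground terms of depth at most k. Each non-constant term of depth ≤ k is some function symbol applied to depth-≤(k−1) arguments, giving N_k = 2 + N_{k-1}^2 + N_{k-1}^2.
N_0 = 2
N_1 = 2 + 2^2 + 2^2 = 10
N_2 = 2 + 10^2 + 10^2 = 202
N_3 = 2 + 202^2 + 202^2 = 81610

81610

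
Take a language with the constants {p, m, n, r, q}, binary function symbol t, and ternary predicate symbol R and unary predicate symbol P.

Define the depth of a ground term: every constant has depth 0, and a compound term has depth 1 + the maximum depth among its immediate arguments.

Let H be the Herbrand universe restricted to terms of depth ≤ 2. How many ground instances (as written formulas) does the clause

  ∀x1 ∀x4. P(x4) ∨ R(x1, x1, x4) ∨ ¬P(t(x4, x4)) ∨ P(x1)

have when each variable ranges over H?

Ground terms of depth ≤ 2:
  Let N_k count ground terms of depth at most k. Each non-constant term of depth ≤ k is some function symbol applied to depth-≤(k−1) arguments, giving N_k = 5 + N_{k-1}^2.
  N_0 = 5
  N_1 = 5 + 5^2 = 30
  N_2 = 5 + 30^2 = 905
So there are 905 ground terms available for substitution.
Each of x1, x4 ranges independently over the available ground terms, and distinct assignments produce distinct instances.
Number of ground instances = 905^2 = 819025.

819025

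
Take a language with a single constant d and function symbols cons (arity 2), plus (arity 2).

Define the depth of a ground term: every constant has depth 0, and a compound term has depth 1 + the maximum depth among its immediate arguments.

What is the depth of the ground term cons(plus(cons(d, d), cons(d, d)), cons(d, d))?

depth(cons(d, d)) = 1 + max(0, 0) = 1
depth(plus(cons(d, d), cons(d, d))) = 1 + max(1, 1) = 2
depth(cons(plus(cons(d, d), cons(d, d)), cons(d, d))) = 1 + max(2, 1) = 3

3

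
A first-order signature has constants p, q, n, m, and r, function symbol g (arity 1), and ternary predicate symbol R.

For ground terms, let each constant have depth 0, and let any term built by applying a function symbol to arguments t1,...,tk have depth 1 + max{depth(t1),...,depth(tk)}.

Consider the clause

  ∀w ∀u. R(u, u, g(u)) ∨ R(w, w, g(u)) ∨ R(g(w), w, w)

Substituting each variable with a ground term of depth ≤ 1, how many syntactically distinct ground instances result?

100

Ground terms of depth ≤ 1:
  Write N_k for the number of ground terms of depth ≤ k. A term of depth ≤ k is either a constant or a function symbol applied to arguments of depth ≤ k−1, so N_k = 5 + N_{k-1}.
  N_0 = 5
  N_1 = 5 + 5 = 10
So there are 10 ground terms available for substitution.
Each of w, u ranges independently over the available ground terms, and distinct assignments produce distinct instances.
Number of ground instances = 10^2 = 100.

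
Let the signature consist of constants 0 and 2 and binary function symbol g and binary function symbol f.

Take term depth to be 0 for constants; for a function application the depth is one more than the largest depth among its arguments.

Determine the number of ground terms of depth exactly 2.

Let N_k count ground terms of depth at most k. Each non-constant term of depth ≤ k is some function symbol applied to depth-≤(k−1) arguments, giving N_k = 2 + N_{k-1}^2 + N_{k-1}^2.
N_0 = 2
N_1 = 2 + 2^2 + 2^2 = 10
N_2 = 2 + 10^2 + 10^2 = 202
Terms of depth exactly 2: N_2 − N_1 = 202 − 10 = 192.

192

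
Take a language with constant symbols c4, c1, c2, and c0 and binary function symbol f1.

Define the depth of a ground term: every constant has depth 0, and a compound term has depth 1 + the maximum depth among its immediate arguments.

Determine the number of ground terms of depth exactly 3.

162816

Write N_k for the number of ground terms of depth ≤ k. A term of depth ≤ k is either a constant or a function symbol applied to arguments of depth ≤ k−1, so N_k = 4 + N_{k-1}^2.
N_0 = 4
N_1 = 4 + 4^2 = 20
N_2 = 4 + 20^2 = 404
N_3 = 4 + 404^2 = 163220
Terms of depth exactly 3: N_3 − N_2 = 163220 − 404 = 162816.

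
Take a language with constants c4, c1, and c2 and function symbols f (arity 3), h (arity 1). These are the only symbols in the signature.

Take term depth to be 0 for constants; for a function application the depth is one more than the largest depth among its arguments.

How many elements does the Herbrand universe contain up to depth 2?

Count level by level. With function symbols f/3, h/1, the terms of depth ≤ k are the 3 constants together with each function applied to depth-≤(k−1) tuples, so N_k = 3 + N_{k-1}^3 + N_{k-1}.
N_0 = 3
N_1 = 3 + 3^3 + 3 = 33
N_2 = 3 + 33^3 + 33 = 35973

35973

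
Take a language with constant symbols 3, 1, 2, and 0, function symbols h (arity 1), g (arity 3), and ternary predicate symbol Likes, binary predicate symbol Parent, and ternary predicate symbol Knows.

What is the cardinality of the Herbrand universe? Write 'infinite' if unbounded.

The signature has at least one function symbol (h, arity 1) and at least one constant (3).
Iterating h gives infinitely many distinct ground terms: 3, h(3), h(h(3)), ...
So the Herbrand universe is infinite.

infinite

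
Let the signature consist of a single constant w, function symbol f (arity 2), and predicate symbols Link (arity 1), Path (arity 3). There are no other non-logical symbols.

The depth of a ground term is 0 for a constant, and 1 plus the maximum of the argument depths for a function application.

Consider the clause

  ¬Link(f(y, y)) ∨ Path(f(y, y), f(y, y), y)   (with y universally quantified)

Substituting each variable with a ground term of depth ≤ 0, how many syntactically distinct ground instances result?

1

Ground terms of depth ≤ 0:
  Count level by level. With function symbols f/2, the terms of depth ≤ k are the 1 constant together with each function applied to depth-≤(k−1) tuples, so N_k = 1 + N_{k-1}^2.
  N_0 = 1
  Explicitly: w.
So there is exactly 1 ground term available for substitution.
The body mentions the single quantified variable y; since ground terms form a free algebra, no two substitutions collapse to the same formula.
Number of ground instances = 1.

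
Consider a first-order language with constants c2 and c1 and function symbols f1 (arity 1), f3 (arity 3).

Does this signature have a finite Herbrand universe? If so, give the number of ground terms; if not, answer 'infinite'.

infinite

The signature has at least one function symbol (f1, arity 1) and at least one constant (c2).
Iterating f1 gives infinitely many distinct ground terms: c2, f1(c2), f1(f1(c2)), ...
So the Herbrand universe is infinite.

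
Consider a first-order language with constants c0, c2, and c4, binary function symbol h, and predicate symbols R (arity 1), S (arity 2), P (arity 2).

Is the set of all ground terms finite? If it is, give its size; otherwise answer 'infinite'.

infinite

The signature has at least one function symbol (h, arity 2) and at least one constant (c0).
Iterating h gives infinitely many distinct ground terms: c0, h(c0, c0), h(h(c0, c0), h(c0, c0)), ...
So the Herbrand universe is infinite.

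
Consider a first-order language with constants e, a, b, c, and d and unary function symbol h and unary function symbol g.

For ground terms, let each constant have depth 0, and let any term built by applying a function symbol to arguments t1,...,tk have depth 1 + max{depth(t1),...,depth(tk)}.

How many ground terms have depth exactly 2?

20

Count level by level. With function symbols h/1, g/1, the terms of depth ≤ k are the 5 constants together with each function applied to depth-≤(k−1) tuples, so N_k = 5 + N_{k-1} + N_{k-1}.
N_0 = 5
N_1 = 5 + 5 + 5 = 15
N_2 = 5 + 15 + 15 = 35
Terms of depth exactly 2: N_2 − N_1 = 35 − 15 = 20.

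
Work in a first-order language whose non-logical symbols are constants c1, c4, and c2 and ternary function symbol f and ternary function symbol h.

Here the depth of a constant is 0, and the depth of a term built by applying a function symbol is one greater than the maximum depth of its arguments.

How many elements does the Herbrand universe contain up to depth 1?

Let N_k = |{terms of depth ≤ k}|. Then N_0 = 3 and N_k = 3 + N_{k-1}^3 + N_{k-1}^3 for k ≥ 1 (one summand per function symbol, arity giving the exponent).
N_0 = 3
N_1 = 3 + 3^3 + 3^3 = 57

57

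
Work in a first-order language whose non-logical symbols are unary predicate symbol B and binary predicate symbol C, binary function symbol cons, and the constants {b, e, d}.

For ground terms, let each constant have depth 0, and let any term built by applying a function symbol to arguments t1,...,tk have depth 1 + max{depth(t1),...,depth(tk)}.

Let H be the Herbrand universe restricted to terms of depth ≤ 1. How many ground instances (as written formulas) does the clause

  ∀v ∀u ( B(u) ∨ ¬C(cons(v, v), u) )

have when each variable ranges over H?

144

Ground terms of depth ≤ 1:
  Write N_k for the number of ground terms of depth ≤ k. A term of depth ≤ k is either a constant or a function symbol applied to arguments of depth ≤ k−1, so N_k = 3 + N_{k-1}^2.
  N_0 = 3
  N_1 = 3 + 3^2 = 12
  Explicitly: b, e, d, cons(b, b), cons(b, e), cons(b, d), cons(e, b), cons(e, e), cons(e, d), cons(d, b), cons(d, e), cons(d, d).
So there are 12 ground terms available for substitution.
The clause has 2 distinct variables (v, u), each appearing in the body. In the free term algebra distinct substitutions yield syntactically distinct ground instances.
Number of ground instances = 12^2 = 144.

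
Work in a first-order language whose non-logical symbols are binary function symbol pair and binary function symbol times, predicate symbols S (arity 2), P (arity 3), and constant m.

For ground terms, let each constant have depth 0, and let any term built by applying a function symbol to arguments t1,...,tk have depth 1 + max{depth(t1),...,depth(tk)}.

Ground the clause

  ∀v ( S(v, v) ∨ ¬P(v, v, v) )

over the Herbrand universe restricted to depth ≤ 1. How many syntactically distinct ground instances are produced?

3

Ground terms of depth ≤ 1:
  Let N_k count ground terms of depth at most k. Each non-constant term of depth ≤ k is some function symbol applied to depth-≤(k−1) arguments, giving N_k = 1 + N_{k-1}^2 + N_{k-1}^2.
  N_0 = 1
  N_1 = 1 + 1^2 + 1^2 = 3
  Explicitly: m, pair(m, m), times(m, m).
So there are 3 ground terms available for substitution.
The body mentions the single quantified variable v; since ground terms form a free algebra, no two substitutions collapse to the same formula.
Number of ground instances = 3.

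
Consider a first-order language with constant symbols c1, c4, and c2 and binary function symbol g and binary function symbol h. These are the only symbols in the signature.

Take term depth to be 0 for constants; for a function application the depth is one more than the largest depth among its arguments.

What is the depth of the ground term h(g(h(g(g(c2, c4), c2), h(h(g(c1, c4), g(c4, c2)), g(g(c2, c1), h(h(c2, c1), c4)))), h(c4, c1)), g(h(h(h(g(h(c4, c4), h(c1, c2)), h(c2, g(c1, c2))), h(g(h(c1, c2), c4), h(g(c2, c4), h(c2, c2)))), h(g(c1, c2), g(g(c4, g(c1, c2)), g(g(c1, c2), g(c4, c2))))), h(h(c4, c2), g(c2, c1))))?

depth(g(c2, c4)) = 1 + max(0, 0) = 1
depth(g(g(c2, c4), c2)) = 1 + max(1, 0) = 2
depth(g(c1, c4)) = 1 + max(0, 0) = 1
depth(g(c4, c2)) = 1 + max(0, 0) = 1
depth(h(g(c1, c4), g(c4, c2))) = 1 + max(1, 1) = 2
depth(g(c2, c1)) = 1 + max(0, 0) = 1
depth(h(c2, c1)) = 1 + max(0, 0) = 1
depth(h(h(c2, c1), c4)) = 1 + max(1, 0) = 2
depth(g(g(c2, c1), h(h(c2, c1), c4))) = 1 + max(1, 2) = 3
depth(h(h(g(c1, c4), g(c4, c2)), g(g(c2, c1), h(h(c2, c1), c4)))) = 1 + max(2, 3) = 4
depth(h(g(g(c2, c4), c2), h(h(g(c1, c4), g(c4, c2)), g(g(c2, c1), h(h(c2, c1), c4))))) = 1 + max(2, 4) = 5
depth(h(c4, c1)) = 1 + max(0, 0) = 1
depth(g(h(g(g(c2, c4), c2), h(h(g(c1, c4), g(c4, c2)), g(g(c2, c1), h(h(c2, c1), c4)))), h(c4, c1))) = 1 + max(5, 1) = 6
depth(h(c4, c4)) = 1 + max(0, 0) = 1
depth(h(c1, c2)) = 1 + max(0, 0) = 1
depth(g(h(c4, c4), h(c1, c2))) = 1 + max(1, 1) = 2
depth(g(c1, c2)) = 1 + max(0, 0) = 1
depth(h(c2, g(c1, c2))) = 1 + max(0, 1) = 2
depth(h(g(h(c4, c4), h(c1, c2)), h(c2, g(c1, c2)))) = 1 + max(2, 2) = 3
depth(g(h(c1, c2), c4)) = 1 + max(1, 0) = 2
depth(h(c2, c2)) = 1 + max(0, 0) = 1
depth(h(g(c2, c4), h(c2, c2))) = 1 + max(1, 1) = 2
depth(h(g(h(c1, c2), c4), h(g(c2, c4), h(c2, c2)))) = 1 + max(2, 2) = 3
depth(h(h(g(h(c4, c4), h(c1, c2)), h(c2, g(c1, c2))), h(g(h(c1, c2), c4), h(g(c2, c4), h(c2, c2))))) = 1 + max(3, 3) = 4
depth(g(c4, g(c1, c2))) = 1 + max(0, 1) = 2
depth(g(g(c1, c2), g(c4, c2))) = 1 + max(1, 1) = 2
depth(g(g(c4, g(c1, c2)), g(g(c1, c2), g(c4, c2)))) = 1 + max(2, 2) = 3
depth(h(g(c1, c2), g(g(c4, g(c1, c2)), g(g(c1, c2), g(c4, c2))))) = 1 + max(1, 3) = 4
depth(h(h(h(g(h(c4, c4), h(c1, c2)), h(c2, g(c1, c2))), h(g(h(c1, c2), c4), h(g(c2, c4), h(c2, c2)))), h(g(c1, c2), g(g(c4, g(c1, c2)), g(g(c1, c2), g(c4, c2)))))) = 1 + max(4, 4) = 5
depth(h(c4, c2)) = 1 + max(0, 0) = 1
depth(h(h(c4, c2), g(c2, c1))) = 1 + max(1, 1) = 2
depth(g(h(h(h(g(h(c4, c4), h(c1, c2)), h(c2, g(c1, c2))), h(g(h(c1, c2), c4), h(g(c2, c4), h(c2, c2)))), h(g(c1, c2), g(g(c4, g(c1, c2)), g(g(c1, c2), g(c4, c2))))), h(h(c4, c2), g(c2, c1)))) = 1 + max(5, 2) = 6
depth(h(g(h(g(g(c2, c4), c2), h(h(g(c1, c4), g(c4, c2)), g(g(c2, c1), h(h(c2, c1), c4)))), h(c4, c1)), g(h(h(h(g(h(c4, c4), h(c1, c2)), h(c2, g(c1, c2))), h(g(h(c1, c2), c4), h(g(c2, c4), h(c2, c2)))), h(g(c1, c2), g(g(c4, g(c1, c2)), g(g(c1, c2), g(c4, c2))))), h(h(c4, c2), g(c2, c1))))) = 1 + max(6, 6) = 7

7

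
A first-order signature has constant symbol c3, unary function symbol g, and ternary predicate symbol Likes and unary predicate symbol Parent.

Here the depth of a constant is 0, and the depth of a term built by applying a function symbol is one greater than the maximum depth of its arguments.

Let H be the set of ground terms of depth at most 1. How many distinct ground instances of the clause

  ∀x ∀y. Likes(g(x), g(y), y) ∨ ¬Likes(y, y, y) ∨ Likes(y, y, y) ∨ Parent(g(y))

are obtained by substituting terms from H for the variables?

4

Ground terms of depth ≤ 1:
  Let N_k count ground terms of depth at most k. Each non-constant term of depth ≤ k is some function symbol applied to depth-≤(k−1) arguments, giving N_k = 1 + N_{k-1}.
  N_0 = 1
  N_1 = 1 + 1 = 2
So there are 2 ground terms available for substitution.
Each of x, y ranges independently over the available ground terms, and distinct assignments produce distinct instances.
Number of ground instances = 2^2 = 4.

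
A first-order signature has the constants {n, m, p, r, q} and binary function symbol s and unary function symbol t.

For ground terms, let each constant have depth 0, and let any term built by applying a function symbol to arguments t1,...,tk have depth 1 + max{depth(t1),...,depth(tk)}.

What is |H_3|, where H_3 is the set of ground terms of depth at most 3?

Write N_k for the number of ground terms of depth ≤ k. A term of depth ≤ k is either a constant or a function symbol applied to arguments of depth ≤ k−1, so N_k = 5 + N_{k-1}^2 + N_{k-1}.
N_0 = 5
N_1 = 5 + 5^2 + 5 = 35
N_2 = 5 + 35^2 + 35 = 1265
N_3 = 5 + 1265^2 + 1265 = 1601495

1601495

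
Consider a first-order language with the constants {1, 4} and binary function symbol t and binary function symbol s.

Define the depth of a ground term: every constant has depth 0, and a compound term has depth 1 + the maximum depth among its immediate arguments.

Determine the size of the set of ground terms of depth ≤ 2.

If N_k denotes the number of depth-≤k ground terms, the 2 constants give N_0 = 2, and each function symbol of arity r contributes N_{k-1}^r new terms at level k: N_k = 2 + N_{k-1}^2 + N_{k-1}^2.
N_0 = 2
N_1 = 2 + 2^2 + 2^2 = 10
N_2 = 2 + 10^2 + 10^2 = 202

202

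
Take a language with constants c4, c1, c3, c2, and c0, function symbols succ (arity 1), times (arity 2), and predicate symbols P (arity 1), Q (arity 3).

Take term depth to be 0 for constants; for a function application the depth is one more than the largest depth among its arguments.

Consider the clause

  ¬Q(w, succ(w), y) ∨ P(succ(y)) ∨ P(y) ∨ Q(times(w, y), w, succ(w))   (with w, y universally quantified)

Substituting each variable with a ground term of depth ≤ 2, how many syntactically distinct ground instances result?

Ground terms of depth ≤ 2:
  If N_k denotes the number of depth-≤k ground terms, the 5 constants give N_0 = 5, and each function symbol of arity r contributes N_{k-1}^r new terms at level k: N_k = 5 + N_{k-1} + N_{k-1}^2.
  N_0 = 5
  N_1 = 5 + 5 + 5^2 = 35
  N_2 = 5 + 35 + 35^2 = 1265
So there are 1265 ground terms available for substitution.
Each of w, y ranges independently over the available ground terms, and distinct assignments produce distinct instances.
Number of ground instances = 1265^2 = 1600225.

1600225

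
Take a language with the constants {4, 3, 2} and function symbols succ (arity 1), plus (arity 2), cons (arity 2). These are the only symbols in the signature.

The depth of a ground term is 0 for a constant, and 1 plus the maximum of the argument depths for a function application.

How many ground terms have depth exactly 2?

Let N_k = |{terms of depth ≤ k}|. Then N_0 = 3 and N_k = 3 + N_{k-1} + N_{k-1}^2 + N_{k-1}^2 for k ≥ 1 (one summand per function symbol, arity giving the exponent).
N_0 = 3
N_1 = 3 + 3 + 3^2 + 3^2 = 24
N_2 = 3 + 24 + 24^2 + 24^2 = 1179
Terms of depth exactly 2: N_2 − N_1 = 1179 − 24 = 1155.

1155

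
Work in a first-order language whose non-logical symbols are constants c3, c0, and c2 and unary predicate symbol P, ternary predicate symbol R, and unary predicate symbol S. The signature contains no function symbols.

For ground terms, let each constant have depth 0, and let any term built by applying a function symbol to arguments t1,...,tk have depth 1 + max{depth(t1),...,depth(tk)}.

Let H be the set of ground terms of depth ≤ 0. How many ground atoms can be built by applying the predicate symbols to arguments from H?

First count ground terms of depth ≤ 0.
With no function symbols every ground term is a constant, so there are exactly 3 ground terms at every depth bound.
N_0 = 3
So |H| = 3.
A ground atom is a predicate applied to a tuple of terms from H, so the count is the sum over predicates of |H|^arity:
  P: 3;  R: 3^3 = 27;  S: 3
Total ground atoms: 3 + 27 + 3 = 33.

33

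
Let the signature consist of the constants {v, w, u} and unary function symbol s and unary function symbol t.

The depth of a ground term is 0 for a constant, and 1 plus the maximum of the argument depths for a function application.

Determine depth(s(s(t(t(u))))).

depth(t(u)) = 1 + depth(u) = 1 + 0 = 1
depth(t(t(u))) = 1 + depth(t(u)) = 1 + 1 = 2
depth(s(t(t(u)))) = 1 + depth(t(t(u))) = 1 + 2 = 3
depth(s(s(t(t(u))))) = 1 + depth(s(t(t(u)))) = 1 + 3 = 4

4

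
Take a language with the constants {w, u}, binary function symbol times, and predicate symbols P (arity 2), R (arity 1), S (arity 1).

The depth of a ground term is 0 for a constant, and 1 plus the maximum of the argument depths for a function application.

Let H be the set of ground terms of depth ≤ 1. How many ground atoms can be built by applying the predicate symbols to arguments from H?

48

First count ground terms of depth ≤ 1.
If N_k denotes the number of depth-≤k ground terms, the 2 constants give N_0 = 2, and each function symbol of arity r contributes N_{k-1}^r new terms at level k: N_k = 2 + N_{k-1}^2.
N_0 = 2
N_1 = 2 + 2^2 = 6
So |H| = 6.
Ground atoms are formed by filling each argument slot of a predicate with a term from H, so an r-ary predicate gives |H|^r atoms:
  P: 6^2 = 36;  R: 6;  S: 6
Total ground atoms: 36 + 6 + 6 = 48.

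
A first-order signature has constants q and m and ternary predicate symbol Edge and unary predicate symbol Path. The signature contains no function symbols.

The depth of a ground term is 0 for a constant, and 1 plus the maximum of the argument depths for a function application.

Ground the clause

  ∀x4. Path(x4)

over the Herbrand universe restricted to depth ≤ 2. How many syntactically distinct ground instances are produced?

2

Ground terms of depth ≤ 2:
  With no function symbols every ground term is a constant, so there are exactly 2 ground terms at every depth bound.
  N_0 = 2
  N_1 = 2
  N_2 = 2
  Explicitly: q, m.
So there are 2 ground terms available for substitution.
The clause has 1 distinct variable (x4), which appears in the body. In the free term algebra distinct substitutions yield syntactically distinct ground instances.
Number of ground instances = 2.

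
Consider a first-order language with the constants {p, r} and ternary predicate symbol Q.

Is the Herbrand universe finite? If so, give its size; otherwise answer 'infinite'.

2

There are no function symbols, so every ground term is one of the 2 constants.
The Herbrand universe is {p, r}, which is finite with 2 elements.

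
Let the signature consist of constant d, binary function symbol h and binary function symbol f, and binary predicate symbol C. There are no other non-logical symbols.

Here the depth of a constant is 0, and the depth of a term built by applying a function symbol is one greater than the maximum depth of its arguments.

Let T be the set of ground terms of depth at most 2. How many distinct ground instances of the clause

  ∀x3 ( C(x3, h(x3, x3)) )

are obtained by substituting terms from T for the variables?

19

Ground terms of depth ≤ 2:
  Count level by level. With function symbols h/2, f/2, the terms of depth ≤ k are the 1 constant together with each function applied to depth-≤(k−1) tuples, so N_k = 1 + N_{k-1}^2 + N_{k-1}^2.
  N_0 = 1
  N_1 = 1 + 1^2 + 1^2 = 3
  N_2 = 1 + 3^2 + 3^2 = 19
So there are 19 ground terms available for substitution.
The body mentions the single quantified variable x3; since ground terms form a free algebra, no two substitutions collapse to the same formula.
Number of ground instances = 19.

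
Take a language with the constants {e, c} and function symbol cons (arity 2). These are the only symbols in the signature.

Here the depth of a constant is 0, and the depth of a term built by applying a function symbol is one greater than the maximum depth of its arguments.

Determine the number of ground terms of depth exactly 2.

32

Let N_k = |{terms of depth ≤ k}|. Then N_0 = 2 and N_k = 2 + N_{k-1}^2 for k ≥ 1 (one summand per function symbol, arity giving the exponent).
N_0 = 2
N_1 = 2 + 2^2 = 6
N_2 = 2 + 6^2 = 38
Terms of depth exactly 2: N_2 − N_1 = 38 − 6 = 32.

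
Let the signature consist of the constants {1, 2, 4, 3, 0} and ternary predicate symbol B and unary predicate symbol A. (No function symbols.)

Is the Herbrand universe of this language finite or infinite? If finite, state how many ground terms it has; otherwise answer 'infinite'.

There are no function symbols, so every ground term is one of the 5 constants.
The Herbrand universe is {1, 2, 4, 3, 0}, which is finite with 5 elements.

5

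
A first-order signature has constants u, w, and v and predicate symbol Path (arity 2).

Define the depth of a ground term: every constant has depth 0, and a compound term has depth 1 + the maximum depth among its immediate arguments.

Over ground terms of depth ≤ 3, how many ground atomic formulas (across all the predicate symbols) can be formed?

First count ground terms of depth ≤ 3.
With no function symbols every ground term is a constant, so there are exactly 3 ground terms at every depth bound.
N_0 = 3
N_1 = 3
N_2 = 3
N_3 = 3
Explicitly: u, w, v.
So |H| = 3.
Each predicate of arity r yields |H|^r ground atoms (one per choice of an r-tuple from H):
  Path: 3^2 = 9
Total ground atoms: 9.

9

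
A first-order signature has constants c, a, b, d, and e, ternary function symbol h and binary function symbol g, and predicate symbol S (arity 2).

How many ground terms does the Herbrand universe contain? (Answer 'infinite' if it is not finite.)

infinite

The signature has at least one function symbol (h, arity 3) and at least one constant (c).
Iterating h gives infinitely many distinct ground terms: c, h(c, c, c), h(h(c, c, c), h(c, c, c), h(c, c, c)), ...
So the Herbrand universe is infinite.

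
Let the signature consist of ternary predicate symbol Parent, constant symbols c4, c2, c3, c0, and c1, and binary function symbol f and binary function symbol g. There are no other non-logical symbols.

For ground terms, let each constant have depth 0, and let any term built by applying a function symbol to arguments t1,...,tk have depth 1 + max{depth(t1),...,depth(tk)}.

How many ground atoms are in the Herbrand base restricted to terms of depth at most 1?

First count ground terms of depth ≤ 1.
Write N_k for the number of ground terms of depth ≤ k. A term of depth ≤ k is either a constant or a function symbol applied to arguments of depth ≤ k−1, so N_k = 5 + N_{k-1}^2 + N_{k-1}^2.
N_0 = 5
N_1 = 5 + 5^2 + 5^2 = 55
So |H| = 55.
For each predicate symbol, the number of ground atoms is |H| raised to its arity; summing:
  Parent: 55^3 = 166375
Total ground atoms: 166375.

166375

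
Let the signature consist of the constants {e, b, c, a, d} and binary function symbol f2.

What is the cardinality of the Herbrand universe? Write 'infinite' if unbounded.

The signature has at least one function symbol (f2, arity 2) and at least one constant (e).
Iterating f2 gives infinitely many distinct ground terms: e, f2(e, e), f2(f2(e, e), f2(e, e)), ...
So the Herbrand universe is infinite.

infinite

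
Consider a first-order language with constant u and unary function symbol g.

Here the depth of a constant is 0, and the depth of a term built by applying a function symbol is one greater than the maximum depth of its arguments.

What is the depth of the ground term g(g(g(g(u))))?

4

depth(g(u)) = 1 + depth(u) = 1 + 0 = 1
depth(g(g(u))) = 1 + depth(g(u)) = 1 + 1 = 2
depth(g(g(g(u)))) = 1 + depth(g(g(u))) = 1 + 2 = 3
depth(g(g(g(g(u))))) = 1 + depth(g(g(g(u)))) = 1 + 3 = 4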